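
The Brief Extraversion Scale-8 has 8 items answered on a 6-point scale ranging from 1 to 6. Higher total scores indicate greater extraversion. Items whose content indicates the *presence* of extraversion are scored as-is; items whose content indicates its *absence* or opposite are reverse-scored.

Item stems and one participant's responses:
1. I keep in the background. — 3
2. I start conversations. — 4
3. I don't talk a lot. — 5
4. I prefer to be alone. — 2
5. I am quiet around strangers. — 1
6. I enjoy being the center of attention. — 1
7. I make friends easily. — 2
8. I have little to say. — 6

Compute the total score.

Items 1, 3, 4, 5, 8 describe the absence/opposite of extraversion → reverse-score.
on a 1–6 scale, reversed = 7 − raw.
  item 1: 7 − 3 = 4
  item 2: 4
  item 3: 7 − 5 = 2
  item 4: 7 − 2 = 5
  item 5: 7 − 1 = 6
  item 6: 1
  item 7: 2
  item 8: 7 − 6 = 1
Total = 4 + 4 + 2 + 5 + 6 + 1 + 2 + 1 = 25

25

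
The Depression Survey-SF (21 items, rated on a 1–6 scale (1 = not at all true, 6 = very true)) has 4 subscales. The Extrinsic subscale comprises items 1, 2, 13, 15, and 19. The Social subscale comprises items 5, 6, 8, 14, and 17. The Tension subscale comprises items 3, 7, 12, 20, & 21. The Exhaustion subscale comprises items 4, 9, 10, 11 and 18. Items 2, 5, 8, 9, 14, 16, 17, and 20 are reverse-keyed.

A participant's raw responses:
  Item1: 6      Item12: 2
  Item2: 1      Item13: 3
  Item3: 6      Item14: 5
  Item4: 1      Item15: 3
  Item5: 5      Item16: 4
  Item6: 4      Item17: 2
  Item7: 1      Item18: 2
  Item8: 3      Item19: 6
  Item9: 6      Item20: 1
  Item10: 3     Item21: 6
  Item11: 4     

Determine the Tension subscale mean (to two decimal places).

Tension items: 3, 7, 12, 20, 21.
Of these, item 20 is reverse-keyed; on a 1–6 scale, reversed = 7 − raw.
  item 3: 6
  item 7: 1
  item 12: 2
  item 20: 7 − 1 = 6
  item 21: 6
Sum = 6 + 1 + 2 + 6 + 6 = 21
Mean = 21 / 5 = 4.20

4.20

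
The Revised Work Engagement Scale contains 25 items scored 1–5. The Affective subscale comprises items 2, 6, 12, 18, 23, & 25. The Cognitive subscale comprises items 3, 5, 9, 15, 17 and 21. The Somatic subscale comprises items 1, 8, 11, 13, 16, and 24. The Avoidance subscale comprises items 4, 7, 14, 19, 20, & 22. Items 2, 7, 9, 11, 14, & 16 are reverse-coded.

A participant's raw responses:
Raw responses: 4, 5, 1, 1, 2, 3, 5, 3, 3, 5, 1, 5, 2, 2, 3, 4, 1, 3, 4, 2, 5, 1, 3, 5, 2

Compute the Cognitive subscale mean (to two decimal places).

Cognitive items: 3, 5, 9, 15, 17, 21.
Of these, item 9 is reverse-coded; on a 1–5 scale, reversed = 6 − raw.
  item 3: 1
  item 5: 2
  item 9: 6 − 3 = 3
  item 15: 3
  item 17: 1
  item 21: 5
Sum = 1 + 2 + 3 + 3 + 1 + 5 = 15
Mean = 15 / 6 = 2.50

2.50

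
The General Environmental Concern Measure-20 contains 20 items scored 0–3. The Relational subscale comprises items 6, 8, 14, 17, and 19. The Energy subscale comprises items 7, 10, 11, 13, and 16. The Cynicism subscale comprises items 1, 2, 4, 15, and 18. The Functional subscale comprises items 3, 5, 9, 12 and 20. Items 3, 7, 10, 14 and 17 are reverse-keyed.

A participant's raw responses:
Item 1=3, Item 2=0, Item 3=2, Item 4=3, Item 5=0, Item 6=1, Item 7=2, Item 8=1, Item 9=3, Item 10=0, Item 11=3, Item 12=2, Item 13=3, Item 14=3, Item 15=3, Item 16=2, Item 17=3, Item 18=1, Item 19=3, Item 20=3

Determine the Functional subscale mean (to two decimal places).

1.80

Functional items: 3, 5, 9, 12, 20.
Of these, item 3 is reverse-keyed; reversed = (0+3) − raw = 3 − raw.
  item 3: 3 − 2 = 1
  item 5: 0
  item 9: 3
  item 12: 2
  item 20: 3
Sum = 1 + 0 + 3 + 2 + 3 = 9
Mean = 9 / 5 = 1.80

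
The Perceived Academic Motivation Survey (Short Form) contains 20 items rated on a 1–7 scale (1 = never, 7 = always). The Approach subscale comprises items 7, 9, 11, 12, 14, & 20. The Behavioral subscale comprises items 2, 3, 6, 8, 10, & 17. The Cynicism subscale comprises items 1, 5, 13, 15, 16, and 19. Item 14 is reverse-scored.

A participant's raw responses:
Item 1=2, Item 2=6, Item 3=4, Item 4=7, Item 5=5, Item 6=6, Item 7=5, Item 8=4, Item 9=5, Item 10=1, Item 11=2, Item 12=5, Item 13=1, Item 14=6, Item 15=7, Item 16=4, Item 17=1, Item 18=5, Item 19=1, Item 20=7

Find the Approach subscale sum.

26

Approach items: 7, 9, 11, 12, 14, 20.
Of these, item 14 is reverse-scored; reversed = (1+7) − raw = 8 − raw.
  item 7: 5
  item 9: 5
  item 11: 2
  item 12: 5
  item 14: 8 − 6 = 2
  item 20: 7
Sum = 5 + 5 + 2 + 5 + 2 + 7 = 26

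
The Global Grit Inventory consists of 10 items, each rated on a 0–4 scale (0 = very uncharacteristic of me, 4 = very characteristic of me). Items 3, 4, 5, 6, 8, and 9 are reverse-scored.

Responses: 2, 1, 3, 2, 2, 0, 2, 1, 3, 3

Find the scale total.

Raw sum = 19. Reverse-scored items: 3, 4, 5, 6, 8, 9; their raw sum = 11.
Each reversal replaces raw with 4 − raw, changing the total by 4 − 2·raw per item.
Total = 19 + 6·4 − 2·11 = 19 + 24 − 22 = 21

21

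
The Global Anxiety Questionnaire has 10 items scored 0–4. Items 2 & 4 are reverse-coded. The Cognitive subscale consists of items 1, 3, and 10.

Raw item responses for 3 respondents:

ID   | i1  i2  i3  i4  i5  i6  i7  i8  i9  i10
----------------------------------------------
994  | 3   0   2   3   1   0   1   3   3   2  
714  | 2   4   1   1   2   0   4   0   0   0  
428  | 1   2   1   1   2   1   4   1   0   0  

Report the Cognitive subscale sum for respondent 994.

Respondent 994 raw: 3, 0, 2, 3, 1, 0, 1, 3, 3, 2.
Cognitive items: 1, 3, 10.
Reverse-coded (reverse-coded value = 4 − response):
  item 1: 3
  item 3: 2
  item 10: 2
Sum = 3 + 2 + 2 = 7

7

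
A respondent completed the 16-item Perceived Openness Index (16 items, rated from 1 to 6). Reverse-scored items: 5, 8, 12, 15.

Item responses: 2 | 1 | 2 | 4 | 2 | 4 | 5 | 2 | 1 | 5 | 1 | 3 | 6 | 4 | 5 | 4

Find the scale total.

Reverse-scored items use 7 − raw:
  item 5: 7 − 2 = 5
  item 8: 7 − 2 = 5
  item 12: 7 − 3 = 4
  item 15: 7 − 5 = 2
Scored items: 2, 1, 2, 4, 5, 4, 5, 5, 1, 5, 1, 4, 6, 4, 2, 4
Total = 2 + 1 + 2 + 4 + 5 + 4 + 5 + 5 + 1 + 5 + 1 + 4 + 6 + 4 + 2 + 4 = 55

55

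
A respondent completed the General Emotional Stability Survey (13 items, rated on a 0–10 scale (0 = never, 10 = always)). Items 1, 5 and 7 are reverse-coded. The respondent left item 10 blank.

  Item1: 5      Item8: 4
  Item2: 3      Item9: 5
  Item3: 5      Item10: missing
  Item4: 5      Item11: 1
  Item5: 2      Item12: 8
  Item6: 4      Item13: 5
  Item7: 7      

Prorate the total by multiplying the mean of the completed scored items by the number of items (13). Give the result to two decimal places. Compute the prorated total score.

Reverse-coded (on a 0–10 scale, reversed = 10 − raw):
  item 1: 10 − 5 = 5
  item 5: 10 − 2 = 8
  item 7: 10 − 7 = 3
Completed scored items (12 of 13): 5, 3, 5, 5, 8, 4, 3, 4, 5, 1, 8, 5; sum = 56.
Person mean = 56 / 12 ≈ 4.6667
Prorated total = (56 / 12) × 13 = 60.67 (to 2 dp)

60.67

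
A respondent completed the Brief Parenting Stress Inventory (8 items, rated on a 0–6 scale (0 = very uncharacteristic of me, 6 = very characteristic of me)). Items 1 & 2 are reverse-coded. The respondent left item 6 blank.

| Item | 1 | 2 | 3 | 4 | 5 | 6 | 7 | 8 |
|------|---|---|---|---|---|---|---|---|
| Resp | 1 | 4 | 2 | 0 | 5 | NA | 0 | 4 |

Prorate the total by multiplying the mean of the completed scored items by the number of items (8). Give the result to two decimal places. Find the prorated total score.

20.57

Reverse-coded (reverse-coded value = 6 − response):
  item 1: 6 − 1 = 5
  item 2: 6 − 4 = 2
Completed scored items (7 of 8): 5, 2, 2, 0, 5, 0, 4; sum = 18.
Person mean = 18 / 7 ≈ 2.5714
Prorated total = (18 / 7) × 8 = 20.57 (to 2 dp)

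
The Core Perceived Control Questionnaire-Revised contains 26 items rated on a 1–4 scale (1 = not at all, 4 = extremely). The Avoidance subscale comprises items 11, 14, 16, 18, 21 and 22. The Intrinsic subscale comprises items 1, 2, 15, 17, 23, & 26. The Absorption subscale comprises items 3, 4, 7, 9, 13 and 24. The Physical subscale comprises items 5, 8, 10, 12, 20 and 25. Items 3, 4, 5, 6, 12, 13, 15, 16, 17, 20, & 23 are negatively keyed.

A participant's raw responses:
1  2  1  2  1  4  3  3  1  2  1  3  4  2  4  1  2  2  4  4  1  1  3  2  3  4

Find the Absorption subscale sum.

14

Absorption items: 3, 4, 7, 9, 13, 24.
Of these, items 3, 4 and 13 are negatively keyed; on a 1–4 scale, reversed = 5 − raw.
  item 3: 5 − 1 = 4
  item 4: 5 − 2 = 3
  item 7: 3
  item 9: 1
  item 13: 5 − 4 = 1
  item 24: 2
Sum = 4 + 3 + 3 + 1 + 1 + 2 = 14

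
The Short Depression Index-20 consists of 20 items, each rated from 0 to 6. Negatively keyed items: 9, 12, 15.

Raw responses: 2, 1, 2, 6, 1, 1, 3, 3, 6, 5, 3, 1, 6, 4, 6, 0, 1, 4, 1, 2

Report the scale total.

50

Reverse-coded items (reversed = (0+6) − raw = 6 − raw):
  item 9: 6 − 6 = 0
  item 12: 6 − 1 = 5
  item 15: 6 − 6 = 0
After reverse-coding: 2, 1, 2, 6, 1, 1, 3, 3, 0, 5, 3, 5, 6, 4, 0, 0, 1, 4, 1, 2
Total = 2 + 1 + 2 + 6 + 1 + 1 + 3 + 3 + 0 + 5 + 3 + 5 + 6 + 4 + 0 + 0 + 1 + 4 + 1 + 2 = 50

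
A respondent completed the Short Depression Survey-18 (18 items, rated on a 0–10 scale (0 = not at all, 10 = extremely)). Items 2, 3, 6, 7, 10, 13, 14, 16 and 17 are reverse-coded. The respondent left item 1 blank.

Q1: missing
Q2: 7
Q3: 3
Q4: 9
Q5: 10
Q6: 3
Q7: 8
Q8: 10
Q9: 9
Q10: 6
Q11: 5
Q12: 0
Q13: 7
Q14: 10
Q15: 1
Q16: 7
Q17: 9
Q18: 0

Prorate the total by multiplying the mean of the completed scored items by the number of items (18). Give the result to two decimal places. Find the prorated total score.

Reverse-coded (reverse-coded value = 10 − response):
  item 2: 10 − 7 = 3
  item 3: 10 − 3 = 7
  item 6: 10 − 3 = 7
  item 7: 10 − 8 = 2
  item 10: 10 − 6 = 4
  item 13: 10 − 7 = 3
  item 14: 10 − 10 = 0
  item 16: 10 − 7 = 3
  item 17: 10 − 9 = 1
Completed scored items (17 of 18): 3, 7, 9, 10, 7, 2, 10, 9, 4, 5, 0, 3, 0, 1, 3, 1, 0; sum = 74.
Person mean = 74 / 17 ≈ 4.3529
Prorated total = (74 / 17) × 18 = 78.35 (to 2 dp)

78.35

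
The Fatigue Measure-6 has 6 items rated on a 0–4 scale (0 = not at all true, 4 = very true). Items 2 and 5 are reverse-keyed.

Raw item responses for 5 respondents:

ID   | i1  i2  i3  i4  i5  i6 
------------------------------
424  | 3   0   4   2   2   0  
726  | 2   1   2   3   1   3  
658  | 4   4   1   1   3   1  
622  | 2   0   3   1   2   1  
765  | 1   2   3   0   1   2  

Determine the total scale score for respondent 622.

Respondent 622 raw: 2, 0, 3, 1, 2, 1.
Reverse-coded (reversed = (0+4) − raw = 4 − raw):
  item 1: 2
  item 2: 4 − 0 = 4
  item 3: 3
  item 4: 1
  item 5: 4 − 2 = 2
  item 6: 1
Sum = 2 + 4 + 3 + 1 + 2 + 1 = 13

13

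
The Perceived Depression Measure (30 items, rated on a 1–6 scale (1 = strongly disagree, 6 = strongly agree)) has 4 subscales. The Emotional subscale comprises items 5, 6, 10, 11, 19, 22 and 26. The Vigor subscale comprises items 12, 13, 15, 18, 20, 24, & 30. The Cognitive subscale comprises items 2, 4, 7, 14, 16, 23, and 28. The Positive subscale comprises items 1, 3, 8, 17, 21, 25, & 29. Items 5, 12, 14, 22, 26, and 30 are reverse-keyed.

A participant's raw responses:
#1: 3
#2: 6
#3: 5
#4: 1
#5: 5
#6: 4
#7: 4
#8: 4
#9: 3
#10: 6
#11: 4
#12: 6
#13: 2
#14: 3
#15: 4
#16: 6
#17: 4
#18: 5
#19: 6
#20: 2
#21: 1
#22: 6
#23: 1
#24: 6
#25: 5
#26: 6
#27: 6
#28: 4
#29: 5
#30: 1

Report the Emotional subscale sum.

24

Emotional items: 5, 6, 10, 11, 19, 22, 26.
Of these, items 5, 22, and 26 are reverse-keyed; reversed = (1+6) − raw = 7 − raw.
  item 5: 7 − 5 = 2
  item 6: 4
  item 10: 6
  item 11: 4
  item 19: 6
  item 22: 7 − 6 = 1
  item 26: 7 − 6 = 1
Sum = 2 + 4 + 6 + 4 + 6 + 1 + 1 = 24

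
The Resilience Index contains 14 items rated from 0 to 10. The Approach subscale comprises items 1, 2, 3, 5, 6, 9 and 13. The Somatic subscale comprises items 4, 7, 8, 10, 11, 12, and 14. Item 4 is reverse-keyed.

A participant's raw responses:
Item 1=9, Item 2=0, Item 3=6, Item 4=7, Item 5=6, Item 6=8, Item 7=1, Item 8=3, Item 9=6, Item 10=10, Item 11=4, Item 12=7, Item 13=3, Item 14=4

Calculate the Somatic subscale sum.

32

Somatic items: 4, 7, 8, 10, 11, 12, 14.
Of these, item 4 is reverse-keyed; reverse-coded value = 10 − response.
  item 4: 10 − 7 = 3
  item 7: 1
  item 8: 3
  item 10: 10
  item 11: 4
  item 12: 7
  item 14: 4
Sum = 3 + 1 + 3 + 10 + 4 + 7 + 4 = 32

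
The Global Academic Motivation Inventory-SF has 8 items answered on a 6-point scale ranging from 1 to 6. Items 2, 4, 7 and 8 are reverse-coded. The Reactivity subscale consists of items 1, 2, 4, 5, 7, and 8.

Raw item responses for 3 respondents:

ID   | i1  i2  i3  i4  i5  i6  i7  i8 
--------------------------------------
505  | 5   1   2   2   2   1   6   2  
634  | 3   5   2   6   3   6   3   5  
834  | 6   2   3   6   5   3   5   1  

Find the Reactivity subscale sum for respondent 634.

15

Respondent 634 raw: 3, 5, 2, 6, 3, 6, 3, 5.
Reactivity items: 1, 2, 4, 5, 7, 8.
Reverse-coded (reversed = (1+6) − raw = 7 − raw):
  item 1: 3
  item 2: 7 − 5 = 2
  item 4: 7 − 6 = 1
  item 5: 3
  item 7: 7 − 3 = 4
  item 8: 7 − 5 = 2
Sum = 3 + 2 + 1 + 3 + 4 + 2 = 15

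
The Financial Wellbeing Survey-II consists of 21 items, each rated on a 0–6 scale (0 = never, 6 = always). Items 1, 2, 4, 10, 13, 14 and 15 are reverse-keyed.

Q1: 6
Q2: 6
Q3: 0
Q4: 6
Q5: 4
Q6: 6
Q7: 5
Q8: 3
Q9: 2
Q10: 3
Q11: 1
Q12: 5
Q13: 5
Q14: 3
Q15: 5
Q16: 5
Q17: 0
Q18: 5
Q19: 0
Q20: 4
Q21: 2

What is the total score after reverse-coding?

Reversing items 1, 2, 4, 10, 13, 14, & 15 with 6 − raw:
Total = (6−6) + (6−6) + 0 + (6−6) + 4 + 6 + 5 + 3 + 2 + (6−3) + 1 + 5 + (6−5) + (6−3) + (6−5) + 5 + 0 + 5 + 0 + 4 + 2
      = 0 + 0 + 0 + 0 + 4 + 6 + 5 + 3 + 2 + 3 + 1 + 5 + 1 + 3 + 1 + 5 + 0 + 5 + 0 + 4 + 2 = 50

50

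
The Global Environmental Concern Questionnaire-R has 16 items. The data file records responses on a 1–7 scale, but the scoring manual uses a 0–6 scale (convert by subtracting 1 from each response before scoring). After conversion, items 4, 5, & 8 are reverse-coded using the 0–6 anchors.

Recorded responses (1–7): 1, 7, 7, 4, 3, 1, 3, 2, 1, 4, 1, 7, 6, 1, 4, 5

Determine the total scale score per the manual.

Convert to 0–6: 0, 6, 6, 3, 2, 0, 2, 1, 0, 3, 0, 6, 5, 0, 3, 4
Reverse-coded (reversed = (0+6) − raw = 6 − raw):
  item 4: 6 − 3 = 3
  item 5: 6 − 2 = 4
  item 8: 6 − 1 = 5
Scored: 0, 6, 6, 3, 4, 0, 2, 5, 0, 3, 0, 6, 5, 0, 3, 4
Total = 47

47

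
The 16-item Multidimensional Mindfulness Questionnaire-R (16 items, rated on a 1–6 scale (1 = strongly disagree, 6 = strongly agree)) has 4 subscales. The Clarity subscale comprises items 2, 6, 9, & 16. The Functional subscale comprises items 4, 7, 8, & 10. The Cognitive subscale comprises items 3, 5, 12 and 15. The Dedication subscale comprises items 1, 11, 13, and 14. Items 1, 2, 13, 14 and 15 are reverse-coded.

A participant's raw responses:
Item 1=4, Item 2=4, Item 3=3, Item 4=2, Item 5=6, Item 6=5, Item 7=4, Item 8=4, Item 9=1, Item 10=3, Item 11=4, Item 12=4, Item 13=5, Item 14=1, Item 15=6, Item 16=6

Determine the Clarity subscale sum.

Clarity items: 2, 6, 9, 16.
Of these, item 2 is reverse-coded; reverse-coded value = 7 − response.
  item 2: 7 − 4 = 3
  item 6: 5
  item 9: 1
  item 16: 6
Sum = 3 + 5 + 1 + 6 = 15

15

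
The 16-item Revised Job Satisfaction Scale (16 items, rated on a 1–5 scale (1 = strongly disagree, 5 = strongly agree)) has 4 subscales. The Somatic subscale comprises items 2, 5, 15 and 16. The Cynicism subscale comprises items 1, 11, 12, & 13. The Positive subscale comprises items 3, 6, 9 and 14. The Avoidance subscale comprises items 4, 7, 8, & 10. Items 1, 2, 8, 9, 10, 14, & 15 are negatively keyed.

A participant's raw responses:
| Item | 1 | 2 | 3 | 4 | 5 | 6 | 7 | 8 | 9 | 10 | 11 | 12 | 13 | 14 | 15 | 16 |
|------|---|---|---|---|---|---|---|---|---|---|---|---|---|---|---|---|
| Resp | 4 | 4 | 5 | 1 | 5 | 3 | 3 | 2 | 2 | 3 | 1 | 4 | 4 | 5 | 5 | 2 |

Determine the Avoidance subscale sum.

Avoidance items: 4, 7, 8, 10.
Of these, items 8 and 10 are negatively keyed; reversed = (1+5) − raw = 6 − raw.
  item 4: 1
  item 7: 3
  item 8: 6 − 2 = 4
  item 10: 6 − 3 = 3
Sum = 1 + 3 + 4 + 3 = 11

11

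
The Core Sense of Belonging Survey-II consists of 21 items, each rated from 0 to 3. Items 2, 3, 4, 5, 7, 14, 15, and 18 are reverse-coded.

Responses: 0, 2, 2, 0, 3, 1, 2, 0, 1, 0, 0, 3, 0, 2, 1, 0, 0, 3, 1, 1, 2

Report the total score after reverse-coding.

18

Reversing items 2, 3, 4, 5, 7, 14, 15, & 18 with 3 − raw:
Total = 0 + (3−2) + (3−2) + (3−0) + (3−3) + 1 + (3−2) + 0 + 1 + 0 + 0 + 3 + 0 + (3−2) + (3−1) + 0 + 0 + (3−3) + 1 + 1 + 2
      = 0 + 1 + 1 + 3 + 0 + 1 + 1 + 0 + 1 + 0 + 0 + 3 + 0 + 1 + 2 + 0 + 0 + 0 + 1 + 1 + 2 = 18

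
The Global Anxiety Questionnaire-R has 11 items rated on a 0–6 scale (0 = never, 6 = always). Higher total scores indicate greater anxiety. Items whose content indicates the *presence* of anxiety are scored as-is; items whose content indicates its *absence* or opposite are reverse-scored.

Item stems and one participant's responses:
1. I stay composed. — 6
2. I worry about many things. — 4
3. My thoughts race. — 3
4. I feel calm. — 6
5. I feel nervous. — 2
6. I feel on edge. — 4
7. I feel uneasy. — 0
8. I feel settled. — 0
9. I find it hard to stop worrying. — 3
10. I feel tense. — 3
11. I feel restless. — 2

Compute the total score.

27

Items 1, 4, 8 describe the absence/opposite of anxiety → reverse-score.
reverse-coded value = 6 − response.
  item 1: 6 − 6 = 0
  item 2: 4
  item 3: 3
  item 4: 6 − 6 = 0
  item 5: 2
  item 6: 4
  item 7: 0
  item 8: 6 − 0 = 6
  item 9: 3
  item 10: 3
  item 11: 2
Total = 0 + 4 + 3 + 0 + 2 + 4 + 0 + 6 + 3 + 3 + 2 = 27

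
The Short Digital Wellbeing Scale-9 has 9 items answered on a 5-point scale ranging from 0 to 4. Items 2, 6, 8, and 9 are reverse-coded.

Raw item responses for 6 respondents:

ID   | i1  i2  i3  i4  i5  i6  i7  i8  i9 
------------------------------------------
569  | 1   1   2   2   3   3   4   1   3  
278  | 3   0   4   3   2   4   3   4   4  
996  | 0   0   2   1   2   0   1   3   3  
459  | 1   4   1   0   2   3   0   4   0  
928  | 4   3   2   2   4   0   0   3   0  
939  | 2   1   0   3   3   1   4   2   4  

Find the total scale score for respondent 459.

9

Respondent 459 raw: 1, 4, 1, 0, 2, 3, 0, 4, 0.
Reverse-coded (reversed = (0+4) − raw = 4 − raw):
  item 1: 1
  item 2: 4 − 4 = 0
  item 3: 1
  item 4: 0
  item 5: 2
  item 6: 4 − 3 = 1
  item 7: 0
  item 8: 4 − 4 = 0
  item 9: 4 − 0 = 4
Sum = 1 + 0 + 1 + 0 + 2 + 1 + 0 + 0 + 4 = 9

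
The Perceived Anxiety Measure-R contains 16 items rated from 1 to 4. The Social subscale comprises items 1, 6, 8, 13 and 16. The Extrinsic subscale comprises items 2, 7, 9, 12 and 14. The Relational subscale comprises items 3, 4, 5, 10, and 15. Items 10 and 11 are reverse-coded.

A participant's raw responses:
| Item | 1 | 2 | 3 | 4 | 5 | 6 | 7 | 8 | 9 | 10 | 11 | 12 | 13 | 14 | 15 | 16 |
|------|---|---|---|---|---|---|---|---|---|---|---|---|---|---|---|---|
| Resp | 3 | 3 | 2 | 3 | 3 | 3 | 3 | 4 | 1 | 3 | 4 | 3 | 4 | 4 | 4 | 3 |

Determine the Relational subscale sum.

14

Relational items: 3, 4, 5, 10, 15.
Of these, item 10 is reverse-coded; reversed = (1+4) − raw = 5 − raw.
  item 3: 2
  item 4: 3
  item 5: 3
  item 10: 5 − 3 = 2
  item 15: 4
Sum = 2 + 3 + 3 + 2 + 4 = 14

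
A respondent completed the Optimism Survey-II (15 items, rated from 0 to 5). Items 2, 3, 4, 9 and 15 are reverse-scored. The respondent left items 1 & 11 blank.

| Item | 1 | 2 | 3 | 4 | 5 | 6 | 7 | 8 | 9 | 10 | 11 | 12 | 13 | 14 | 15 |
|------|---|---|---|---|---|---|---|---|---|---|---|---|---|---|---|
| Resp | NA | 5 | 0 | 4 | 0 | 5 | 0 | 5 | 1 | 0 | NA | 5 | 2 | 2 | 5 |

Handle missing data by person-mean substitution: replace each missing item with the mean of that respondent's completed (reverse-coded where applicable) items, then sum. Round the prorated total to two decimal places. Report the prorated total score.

Reverse-coded (reverse-coded value = 5 − response):
  item 2: 5 − 5 = 0
  item 3: 5 − 0 = 5
  item 4: 5 − 4 = 1
  item 9: 5 − 1 = 4
  item 15: 5 − 5 = 0
Completed scored items (13 of 15): 0, 5, 1, 0, 5, 0, 5, 4, 0, 5, 2, 2, 0; sum = 29.
Person mean = 29 / 13 ≈ 2.2308
Prorated total = (29 / 13) × 15 = 33.46 (to 2 dp)

33.46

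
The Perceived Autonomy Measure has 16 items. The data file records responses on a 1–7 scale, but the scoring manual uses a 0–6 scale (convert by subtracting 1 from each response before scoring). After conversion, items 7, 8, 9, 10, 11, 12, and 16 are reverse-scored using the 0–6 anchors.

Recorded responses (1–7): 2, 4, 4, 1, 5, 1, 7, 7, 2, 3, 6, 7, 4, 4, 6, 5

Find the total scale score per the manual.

Convert to 0–6: 1, 3, 3, 0, 4, 0, 6, 6, 1, 2, 5, 6, 3, 3, 5, 4
Reverse-coded (reversed = (0+6) − raw = 6 − raw):
  item 7: 6 − 6 = 0
  item 8: 6 − 6 = 0
  item 9: 6 − 1 = 5
  item 10: 6 − 2 = 4
  item 11: 6 − 5 = 1
  item 12: 6 − 6 = 0
  item 16: 6 − 4 = 2
Scored: 1, 3, 3, 0, 4, 0, 0, 0, 5, 4, 1, 0, 3, 3, 5, 2
Total = 34

34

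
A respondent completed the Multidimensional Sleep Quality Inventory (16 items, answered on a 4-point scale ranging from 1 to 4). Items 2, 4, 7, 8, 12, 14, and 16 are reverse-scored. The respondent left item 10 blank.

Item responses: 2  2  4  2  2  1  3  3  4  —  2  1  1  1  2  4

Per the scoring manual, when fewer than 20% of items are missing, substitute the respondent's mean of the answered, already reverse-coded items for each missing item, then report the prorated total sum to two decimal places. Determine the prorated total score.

Reverse-coded (reverse-coded value = 5 − response):
  item 2: 5 − 2 = 3
  item 4: 5 − 2 = 3
  item 7: 5 − 3 = 2
  item 8: 5 − 3 = 2
  item 12: 5 − 1 = 4
  item 14: 5 − 1 = 4
  item 16: 5 − 4 = 1
Completed scored items (15 of 16): 2, 3, 4, 3, 2, 1, 2, 2, 4, 2, 4, 1, 4, 2, 1; sum = 37.
Person mean = 37 / 15 ≈ 2.4667
Prorated total = (37 / 15) × 16 = 39.47 (to 2 dp)

39.47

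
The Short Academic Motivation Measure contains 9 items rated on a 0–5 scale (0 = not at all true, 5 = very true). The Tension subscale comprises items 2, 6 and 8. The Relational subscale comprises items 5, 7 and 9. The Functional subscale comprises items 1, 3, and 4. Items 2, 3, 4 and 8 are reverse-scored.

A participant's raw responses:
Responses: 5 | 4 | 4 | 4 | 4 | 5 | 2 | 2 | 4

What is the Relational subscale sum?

Relational items: 5, 7, 9.
  item 5: 4
  item 7: 2
  item 9: 4
Sum = 4 + 2 + 4 = 10

10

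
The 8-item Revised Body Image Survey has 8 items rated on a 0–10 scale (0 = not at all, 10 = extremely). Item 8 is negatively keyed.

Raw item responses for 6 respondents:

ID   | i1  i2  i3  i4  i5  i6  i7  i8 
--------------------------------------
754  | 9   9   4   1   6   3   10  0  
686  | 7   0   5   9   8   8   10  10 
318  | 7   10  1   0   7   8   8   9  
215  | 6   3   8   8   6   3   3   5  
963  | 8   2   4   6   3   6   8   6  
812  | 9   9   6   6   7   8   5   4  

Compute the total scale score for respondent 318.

Respondent 318 raw: 7, 10, 1, 0, 7, 8, 8, 9.
Reverse-coded (reverse-coded value = 10 − response):
  item 1: 7
  item 2: 10
  item 3: 1
  item 4: 0
  item 5: 7
  item 6: 8
  item 7: 8
  item 8: 10 − 9 = 1
Sum = 7 + 10 + 1 + 0 + 7 + 8 + 8 + 1 = 42

42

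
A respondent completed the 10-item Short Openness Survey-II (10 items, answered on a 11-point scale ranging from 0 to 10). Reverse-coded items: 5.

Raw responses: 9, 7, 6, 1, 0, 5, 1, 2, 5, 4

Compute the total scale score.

Raw sum = 40. Reverse-coded items: 5; their raw sum = 0.
Each reversal replaces raw with 10 − raw, changing the total by 10 − 2·raw per item.
Total = 40 + 1·10 − 2·0 = 40 + 10 − 0 = 50

50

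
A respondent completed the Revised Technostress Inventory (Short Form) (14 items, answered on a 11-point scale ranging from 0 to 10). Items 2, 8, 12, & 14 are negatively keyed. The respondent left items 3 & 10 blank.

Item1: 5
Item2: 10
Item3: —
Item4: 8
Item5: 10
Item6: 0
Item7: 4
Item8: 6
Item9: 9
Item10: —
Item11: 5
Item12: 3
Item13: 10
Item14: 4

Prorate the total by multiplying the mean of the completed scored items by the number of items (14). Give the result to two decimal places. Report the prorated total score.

Reverse-coded (on a 0–10 scale, reversed = 10 − raw):
  item 2: 10 − 10 = 0
  item 8: 10 − 6 = 4
  item 12: 10 − 3 = 7
  item 14: 10 − 4 = 6
Completed scored items (12 of 14): 5, 0, 8, 10, 0, 4, 4, 9, 5, 7, 10, 6; sum = 68.
Person mean = 68 / 12 ≈ 5.6667
Prorated total = (68 / 12) × 14 = 79.33 (to 2 dp)

79.33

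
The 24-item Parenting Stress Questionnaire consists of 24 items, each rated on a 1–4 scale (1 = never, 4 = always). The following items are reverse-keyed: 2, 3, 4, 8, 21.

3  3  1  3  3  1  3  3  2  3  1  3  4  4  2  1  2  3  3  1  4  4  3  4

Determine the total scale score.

Raw sum = 64. Reverse-keyed items: 2, 3, 4, 8, 21; their raw sum = 14.
Each reversal replaces raw with 5 − raw, changing the total by 5 − 2·raw per item.
Total = 64 + 5·5 − 2·14 = 64 + 25 − 28 = 61

61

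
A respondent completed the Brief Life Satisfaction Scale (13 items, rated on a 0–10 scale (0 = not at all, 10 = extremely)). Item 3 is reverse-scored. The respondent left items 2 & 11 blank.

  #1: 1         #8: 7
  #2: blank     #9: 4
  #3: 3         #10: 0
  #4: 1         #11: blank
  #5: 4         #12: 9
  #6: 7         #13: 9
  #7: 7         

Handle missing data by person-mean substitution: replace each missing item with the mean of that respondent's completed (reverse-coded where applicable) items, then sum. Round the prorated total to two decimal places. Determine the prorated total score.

66.18

Reverse-coded (on a 0–10 scale, reversed = 10 − raw):
  item 3: 10 − 3 = 7
Completed scored items (11 of 13): 1, 7, 1, 4, 7, 7, 7, 4, 0, 9, 9; sum = 56.
Person mean = 56 / 11 ≈ 5.0909
Prorated total = (56 / 11) × 13 = 66.18 (to 2 dp)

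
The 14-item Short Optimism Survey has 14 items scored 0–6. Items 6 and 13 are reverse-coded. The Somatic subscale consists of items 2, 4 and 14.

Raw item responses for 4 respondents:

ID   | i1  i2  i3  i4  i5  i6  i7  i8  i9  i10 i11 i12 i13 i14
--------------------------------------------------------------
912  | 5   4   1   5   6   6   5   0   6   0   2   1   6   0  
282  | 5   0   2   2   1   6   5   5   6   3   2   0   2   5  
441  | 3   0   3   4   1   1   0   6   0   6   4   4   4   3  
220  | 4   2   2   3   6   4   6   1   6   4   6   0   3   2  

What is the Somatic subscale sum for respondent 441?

7

Respondent 441 raw: 3, 0, 3, 4, 1, 1, 0, 6, 0, 6, 4, 4, 4, 3.
Somatic items: 2, 4, 14.
Reverse-coded (on a 0–6 scale, reversed = 6 − raw):
  item 2: 0
  item 4: 4
  item 14: 3
Sum = 0 + 4 + 3 = 7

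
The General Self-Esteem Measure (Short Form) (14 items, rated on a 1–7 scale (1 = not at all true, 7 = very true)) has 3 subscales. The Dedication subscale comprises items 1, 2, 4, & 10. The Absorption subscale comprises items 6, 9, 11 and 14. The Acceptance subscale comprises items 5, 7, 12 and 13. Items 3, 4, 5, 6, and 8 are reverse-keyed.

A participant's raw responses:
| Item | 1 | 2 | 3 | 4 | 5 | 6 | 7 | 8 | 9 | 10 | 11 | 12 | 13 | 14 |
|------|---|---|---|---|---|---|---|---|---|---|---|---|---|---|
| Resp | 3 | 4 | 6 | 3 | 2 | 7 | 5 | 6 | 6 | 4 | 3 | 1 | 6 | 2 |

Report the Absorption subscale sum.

12

Absorption items: 6, 9, 11, 14.
Of these, item 6 is reverse-keyed; on a 1–7 scale, reversed = 8 − raw.
  item 6: 8 − 7 = 1
  item 9: 6
  item 11: 3
  item 14: 2
Sum = 1 + 6 + 3 + 2 = 12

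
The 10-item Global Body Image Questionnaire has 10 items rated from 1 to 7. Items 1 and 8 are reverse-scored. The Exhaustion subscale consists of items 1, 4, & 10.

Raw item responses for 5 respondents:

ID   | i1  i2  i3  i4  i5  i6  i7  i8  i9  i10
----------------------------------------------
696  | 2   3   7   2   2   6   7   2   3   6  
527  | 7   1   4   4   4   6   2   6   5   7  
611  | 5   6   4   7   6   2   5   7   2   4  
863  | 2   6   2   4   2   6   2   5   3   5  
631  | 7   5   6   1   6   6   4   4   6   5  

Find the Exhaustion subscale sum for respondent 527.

12

Respondent 527 raw: 7, 1, 4, 4, 4, 6, 2, 6, 5, 7.
Exhaustion items: 1, 4, 10.
Reverse-coded (reversed = (1+7) − raw = 8 − raw):
  item 1: 8 − 7 = 1
  item 4: 4
  item 10: 7
Sum = 1 + 4 + 7 = 12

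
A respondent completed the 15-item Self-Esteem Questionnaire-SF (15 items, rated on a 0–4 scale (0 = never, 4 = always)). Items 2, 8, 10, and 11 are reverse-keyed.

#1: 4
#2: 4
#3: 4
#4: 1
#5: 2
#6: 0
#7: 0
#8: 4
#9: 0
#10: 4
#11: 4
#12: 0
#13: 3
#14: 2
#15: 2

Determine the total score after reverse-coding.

Raw sum = 34. Reverse-keyed items: 2, 8, 10, 11; their raw sum = 16.
Each reversal replaces raw with 4 − raw, changing the total by 4 − 2·raw per item.
Total = 34 + 4·4 − 2·16 = 34 + 16 − 32 = 18

18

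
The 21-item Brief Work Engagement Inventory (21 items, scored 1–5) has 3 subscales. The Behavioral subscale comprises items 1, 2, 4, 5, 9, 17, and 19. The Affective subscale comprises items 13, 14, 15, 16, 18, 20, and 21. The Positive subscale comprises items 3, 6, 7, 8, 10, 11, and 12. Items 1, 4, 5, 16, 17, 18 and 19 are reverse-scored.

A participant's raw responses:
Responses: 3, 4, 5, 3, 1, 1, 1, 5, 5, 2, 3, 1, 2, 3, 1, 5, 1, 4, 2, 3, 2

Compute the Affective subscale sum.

Affective items: 13, 14, 15, 16, 18, 20, 21.
Of these, items 16 & 18 are reverse-scored; on a 1–5 scale, reversed = 6 − raw.
  item 13: 2
  item 14: 3
  item 15: 1
  item 16: 6 − 5 = 1
  item 18: 6 − 4 = 2
  item 20: 3
  item 21: 2
Sum = 2 + 3 + 1 + 1 + 2 + 3 + 2 = 14

14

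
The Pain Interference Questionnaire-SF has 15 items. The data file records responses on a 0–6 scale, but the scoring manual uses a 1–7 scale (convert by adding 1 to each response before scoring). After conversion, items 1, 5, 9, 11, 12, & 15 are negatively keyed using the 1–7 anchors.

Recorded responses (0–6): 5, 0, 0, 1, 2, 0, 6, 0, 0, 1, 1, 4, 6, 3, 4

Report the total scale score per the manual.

Convert to 1–7: 6, 1, 1, 2, 3, 1, 7, 1, 1, 2, 2, 5, 7, 4, 5
Reverse-coded (reverse-coded value = 8 − response):
  item 1: 8 − 6 = 2
  item 5: 8 − 3 = 5
  item 9: 8 − 1 = 7
  item 11: 8 − 2 = 6
  item 12: 8 − 5 = 3
  item 15: 8 − 5 = 3
Scored: 2, 1, 1, 2, 5, 1, 7, 1, 7, 2, 6, 3, 7, 4, 3
Total = 52

52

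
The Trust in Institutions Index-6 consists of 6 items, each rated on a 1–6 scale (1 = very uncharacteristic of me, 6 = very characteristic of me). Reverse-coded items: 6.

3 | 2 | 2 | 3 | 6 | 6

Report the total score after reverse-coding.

Raw sum = 22. Reverse-coded items: 6; their raw sum = 6.
Each reversal replaces raw with 7 − raw, changing the total by 7 − 2·raw per item.
Total = 22 + 1·7 − 2·6 = 22 + 7 − 12 = 17

17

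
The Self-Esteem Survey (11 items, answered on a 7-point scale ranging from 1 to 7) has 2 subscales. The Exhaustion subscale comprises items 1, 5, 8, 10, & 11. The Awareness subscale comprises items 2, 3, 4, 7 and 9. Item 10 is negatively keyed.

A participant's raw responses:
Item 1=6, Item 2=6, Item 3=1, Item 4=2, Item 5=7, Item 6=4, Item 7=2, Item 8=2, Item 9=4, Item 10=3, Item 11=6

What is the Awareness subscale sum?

Awareness items: 2, 3, 4, 7, 9.
  item 2: 6
  item 3: 1
  item 4: 2
  item 7: 2
  item 9: 4
Sum = 6 + 1 + 2 + 2 + 4 = 15

15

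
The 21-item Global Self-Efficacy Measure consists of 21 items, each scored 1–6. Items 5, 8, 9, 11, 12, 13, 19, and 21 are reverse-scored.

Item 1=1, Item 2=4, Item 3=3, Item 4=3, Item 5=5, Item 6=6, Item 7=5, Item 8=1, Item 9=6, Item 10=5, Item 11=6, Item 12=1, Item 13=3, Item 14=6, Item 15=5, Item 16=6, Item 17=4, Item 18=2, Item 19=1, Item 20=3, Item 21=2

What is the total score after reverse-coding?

84

Raw sum = 78. Reverse-scored items: 5, 8, 9, 11, 12, 13, 19, 21; their raw sum = 25.
Each reversal replaces raw with 7 − raw, changing the total by 7 − 2·raw per item.
Total = 78 + 8·7 − 2·25 = 78 + 56 − 50 = 84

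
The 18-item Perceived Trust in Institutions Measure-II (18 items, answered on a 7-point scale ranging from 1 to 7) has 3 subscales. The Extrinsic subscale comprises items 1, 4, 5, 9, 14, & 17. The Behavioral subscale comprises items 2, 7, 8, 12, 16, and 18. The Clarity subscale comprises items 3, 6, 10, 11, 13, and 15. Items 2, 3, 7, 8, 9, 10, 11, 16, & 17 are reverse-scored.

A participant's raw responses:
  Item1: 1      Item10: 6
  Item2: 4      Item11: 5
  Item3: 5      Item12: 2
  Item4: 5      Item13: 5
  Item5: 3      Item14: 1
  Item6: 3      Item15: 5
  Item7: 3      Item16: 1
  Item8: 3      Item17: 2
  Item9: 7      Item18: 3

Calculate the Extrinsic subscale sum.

17

Extrinsic items: 1, 4, 5, 9, 14, 17.
Of these, items 9 and 17 are reverse-scored; reversed = (1+7) − raw = 8 − raw.
  item 1: 1
  item 4: 5
  item 5: 3
  item 9: 8 − 7 = 1
  item 14: 1
  item 17: 8 − 2 = 6
Sum = 1 + 5 + 3 + 1 + 1 + 6 = 17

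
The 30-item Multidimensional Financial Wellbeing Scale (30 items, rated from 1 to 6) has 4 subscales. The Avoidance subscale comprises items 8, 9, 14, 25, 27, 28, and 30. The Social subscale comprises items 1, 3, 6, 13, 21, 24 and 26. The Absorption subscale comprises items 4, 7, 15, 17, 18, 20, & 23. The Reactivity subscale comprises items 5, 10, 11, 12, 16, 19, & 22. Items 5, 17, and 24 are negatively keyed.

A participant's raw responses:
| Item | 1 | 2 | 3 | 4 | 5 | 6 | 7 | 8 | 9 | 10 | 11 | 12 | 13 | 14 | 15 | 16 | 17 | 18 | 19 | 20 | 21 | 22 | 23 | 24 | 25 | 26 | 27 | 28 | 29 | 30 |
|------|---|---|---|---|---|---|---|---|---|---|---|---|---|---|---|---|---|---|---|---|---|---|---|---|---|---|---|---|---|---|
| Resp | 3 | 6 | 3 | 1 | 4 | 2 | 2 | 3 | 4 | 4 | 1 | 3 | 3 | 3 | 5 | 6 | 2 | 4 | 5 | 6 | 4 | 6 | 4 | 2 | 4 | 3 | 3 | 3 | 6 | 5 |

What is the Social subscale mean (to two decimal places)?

3.29

Social items: 1, 3, 6, 13, 21, 24, 26.
Of these, item 24 is negatively keyed; reversed = (1+6) − raw = 7 − raw.
  item 1: 3
  item 3: 3
  item 6: 2
  item 13: 3
  item 21: 4
  item 24: 7 − 2 = 5
  item 26: 3
Sum = 3 + 3 + 2 + 3 + 4 + 5 + 3 = 23
Mean = 23 / 7 = 3.29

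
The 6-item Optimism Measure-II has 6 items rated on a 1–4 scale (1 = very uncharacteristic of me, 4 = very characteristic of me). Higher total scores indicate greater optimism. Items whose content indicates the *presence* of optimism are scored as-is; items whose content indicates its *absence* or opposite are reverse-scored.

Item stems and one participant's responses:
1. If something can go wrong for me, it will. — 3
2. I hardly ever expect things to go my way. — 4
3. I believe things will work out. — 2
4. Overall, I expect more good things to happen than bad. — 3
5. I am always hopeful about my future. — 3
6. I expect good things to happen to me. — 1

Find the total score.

Items 1, 2 describe the absence/opposite of optimism → reverse-score.
reversed = (1+4) − raw = 5 − raw.
  item 1: 5 − 3 = 2
  item 2: 5 − 4 = 1
  item 3: 2
  item 4: 3
  item 5: 3
  item 6: 1
Total = 2 + 1 + 2 + 3 + 3 + 1 = 12

12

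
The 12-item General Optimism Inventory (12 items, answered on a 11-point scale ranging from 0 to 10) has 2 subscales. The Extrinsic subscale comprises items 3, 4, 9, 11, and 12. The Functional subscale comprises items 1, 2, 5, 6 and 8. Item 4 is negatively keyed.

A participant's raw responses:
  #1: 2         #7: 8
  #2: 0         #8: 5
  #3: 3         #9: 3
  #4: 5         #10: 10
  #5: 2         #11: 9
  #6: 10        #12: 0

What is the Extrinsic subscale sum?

20

Extrinsic items: 3, 4, 9, 11, 12.
Of these, item 4 is negatively keyed; on a 0–10 scale, reversed = 10 − raw.
  item 3: 3
  item 4: 10 − 5 = 5
  item 9: 3
  item 11: 9
  item 12: 0
Sum = 3 + 5 + 3 + 9 + 0 = 20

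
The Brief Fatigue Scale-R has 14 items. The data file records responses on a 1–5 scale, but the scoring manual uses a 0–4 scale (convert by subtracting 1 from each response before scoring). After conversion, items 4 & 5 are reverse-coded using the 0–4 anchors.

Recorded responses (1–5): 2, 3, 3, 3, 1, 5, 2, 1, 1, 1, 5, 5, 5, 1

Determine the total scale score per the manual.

28

Convert to 0–4: 1, 2, 2, 2, 0, 4, 1, 0, 0, 0, 4, 4, 4, 0
Reverse-coded (on a 0–4 scale, reversed = 4 − raw):
  item 4: 4 − 2 = 2
  item 5: 4 − 0 = 4
Scored: 1, 2, 2, 2, 4, 4, 1, 0, 0, 0, 4, 4, 4, 0
Total = 28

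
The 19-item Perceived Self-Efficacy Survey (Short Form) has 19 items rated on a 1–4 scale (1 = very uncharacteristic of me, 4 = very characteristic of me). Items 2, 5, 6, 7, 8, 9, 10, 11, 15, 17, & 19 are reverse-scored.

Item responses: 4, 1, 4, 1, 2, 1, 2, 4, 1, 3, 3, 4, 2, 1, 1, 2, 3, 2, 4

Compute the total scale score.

50

Reversing items 2, 5, 6, 7, 8, 9, 10, 11, 15, 17, & 19 with 5 − raw:
Total = 4 + (5−1) + 4 + 1 + (5−2) + (5−1) + (5−2) + (5−4) + (5−1) + (5−3) + (5−3) + 4 + 2 + 1 + (5−1) + 2 + (5−3) + 2 + (5−4)
      = 4 + 4 + 4 + 1 + 3 + 4 + 3 + 1 + 4 + 2 + 2 + 4 + 2 + 1 + 4 + 2 + 2 + 2 + 1 = 50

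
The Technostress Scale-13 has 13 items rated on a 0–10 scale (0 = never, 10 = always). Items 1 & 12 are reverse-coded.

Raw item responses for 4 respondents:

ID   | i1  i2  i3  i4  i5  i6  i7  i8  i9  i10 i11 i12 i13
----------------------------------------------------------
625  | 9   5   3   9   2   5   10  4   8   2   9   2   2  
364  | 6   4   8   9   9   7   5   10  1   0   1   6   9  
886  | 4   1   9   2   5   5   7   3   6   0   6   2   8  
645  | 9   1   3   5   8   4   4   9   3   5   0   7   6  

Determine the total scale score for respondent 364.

71

Respondent 364 raw: 6, 4, 8, 9, 9, 7, 5, 10, 1, 0, 1, 6, 9.
Reverse-coded (on a 0–10 scale, reversed = 10 − raw):
  item 1: 10 − 6 = 4
  item 2: 4
  item 3: 8
  item 4: 9
  item 5: 9
  item 6: 7
  item 7: 5
  item 8: 10
  item 9: 1
  item 10: 0
  item 11: 1
  item 12: 10 − 6 = 4
  item 13: 9
Sum = 4 + 4 + 8 + 9 + 9 + 7 + 5 + 10 + 1 + 0 + 1 + 4 + 9 = 71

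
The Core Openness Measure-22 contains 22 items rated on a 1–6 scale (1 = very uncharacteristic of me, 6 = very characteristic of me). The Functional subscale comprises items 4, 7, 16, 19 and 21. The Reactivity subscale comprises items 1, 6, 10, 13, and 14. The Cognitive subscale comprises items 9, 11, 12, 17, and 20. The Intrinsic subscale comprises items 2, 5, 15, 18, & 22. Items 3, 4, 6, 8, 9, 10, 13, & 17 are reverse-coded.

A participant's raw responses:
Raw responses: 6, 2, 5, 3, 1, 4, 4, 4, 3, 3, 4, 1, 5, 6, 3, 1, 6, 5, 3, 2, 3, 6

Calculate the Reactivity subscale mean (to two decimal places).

Reactivity items: 1, 6, 10, 13, 14.
Of these, items 6, 10 and 13 are reverse-coded; reversed = (1+6) − raw = 7 − raw.
  item 1: 6
  item 6: 7 − 4 = 3
  item 10: 7 − 3 = 4
  item 13: 7 − 5 = 2
  item 14: 6
Sum = 6 + 3 + 4 + 2 + 6 = 21
Mean = 21 / 5 = 4.20

4.20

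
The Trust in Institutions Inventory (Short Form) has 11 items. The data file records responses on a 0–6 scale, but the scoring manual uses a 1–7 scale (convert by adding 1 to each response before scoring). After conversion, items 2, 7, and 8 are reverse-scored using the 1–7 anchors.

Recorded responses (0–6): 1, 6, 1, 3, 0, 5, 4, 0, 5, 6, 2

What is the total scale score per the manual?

Convert to 1–7: 2, 7, 2, 4, 1, 6, 5, 1, 6, 7, 3
Reverse-coded (reversed = (1+7) − raw = 8 − raw):
  item 2: 8 − 7 = 1
  item 7: 8 − 5 = 3
  item 8: 8 − 1 = 7
Scored: 2, 1, 2, 4, 1, 6, 3, 7, 6, 7, 3
Total = 42

42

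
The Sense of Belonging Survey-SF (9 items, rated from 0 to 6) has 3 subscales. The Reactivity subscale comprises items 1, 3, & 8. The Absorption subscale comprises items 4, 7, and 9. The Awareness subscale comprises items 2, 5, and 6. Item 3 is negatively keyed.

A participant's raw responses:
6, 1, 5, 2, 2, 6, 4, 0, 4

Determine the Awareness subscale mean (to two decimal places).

3.00

Awareness items: 2, 5, 6.
  item 2: 1
  item 5: 2
  item 6: 6
Sum = 1 + 2 + 6 = 9
Mean = 9 / 3 = 3.00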